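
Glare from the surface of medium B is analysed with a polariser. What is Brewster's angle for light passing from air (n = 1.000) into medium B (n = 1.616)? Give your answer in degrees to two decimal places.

θ_B ≈ 58.25°

The reflected p-component vanishes when tan θ_B = n₂/n₁.
tan θ_B = n₂/n₁ = 1.616/1.000 = 1.6160. Taking the arctangent, θ_B = 58.25°.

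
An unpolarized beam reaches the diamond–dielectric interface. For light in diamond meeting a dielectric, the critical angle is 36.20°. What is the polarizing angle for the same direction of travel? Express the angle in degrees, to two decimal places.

n₂/n₁ = sin θ_c = sin 36.20° = 0.5906.
tan θ_B equals the same ratio, so θ_B = arctan(0.5906) = 30.57°.

θ_B ≈ 30.57°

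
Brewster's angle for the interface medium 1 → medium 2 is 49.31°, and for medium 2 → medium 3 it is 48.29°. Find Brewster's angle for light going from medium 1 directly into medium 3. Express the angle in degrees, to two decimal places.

Each Brewster angle gives a ratio: n₂/n₁ = tan 49.31° = 1.1630, n₃/n₂ = tan 48.29° = 1.1220.
n₃/n₁ = 1.3049. Then tan θ_B(1→3) = n₃/n₁, so θ_B(1→3) = arctan(1.3049) = 52.54°.

θ_B ≈ 52.54°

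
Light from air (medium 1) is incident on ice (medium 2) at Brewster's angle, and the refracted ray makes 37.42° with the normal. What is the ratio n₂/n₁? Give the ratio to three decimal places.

n₂/n₁ ≈ 1.307

θ_B + θ_t = 90°, so θ_B = 90° − 37.42° = 52.58°.
tan θ_B = n₂/n₁, so n₂/n₁ = tan 52.58° = 1.307.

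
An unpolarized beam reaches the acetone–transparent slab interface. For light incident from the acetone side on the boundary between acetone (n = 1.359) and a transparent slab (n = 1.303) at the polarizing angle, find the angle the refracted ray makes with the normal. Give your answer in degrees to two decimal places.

θ_t ≈ 46.21°

tan θ_B = n₂/n₁ = 1.303/1.359 = 0.9588, so θ_B = 43.79°.
Since θ_B + θ_t = 90° at Brewster incidence, θ_t = 90° − 43.79° = 46.21°.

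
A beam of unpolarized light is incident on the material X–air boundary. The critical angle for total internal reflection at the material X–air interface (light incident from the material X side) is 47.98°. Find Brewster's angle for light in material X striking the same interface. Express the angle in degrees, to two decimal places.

θ_B ≈ 36.61°

At the critical angle sin θ_c = n₂/n₁, giving n₂/n₁ = sin 47.98° = 0.7429.
Then tan θ_B = n₂/n₁ = 0.7429, so θ_B = arctan 0.7429 = 36.61°.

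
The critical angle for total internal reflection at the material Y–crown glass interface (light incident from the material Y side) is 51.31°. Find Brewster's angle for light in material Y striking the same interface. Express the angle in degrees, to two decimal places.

sin θ_c = n₂/n₁, so n₂/n₁ = sin 51.31° = 0.7805.
Brewster: tan θ_B = n₂/n₁ = 0.7805.
θ_B = arctan(0.7805) = 37.97°.

θ_B ≈ 37.97°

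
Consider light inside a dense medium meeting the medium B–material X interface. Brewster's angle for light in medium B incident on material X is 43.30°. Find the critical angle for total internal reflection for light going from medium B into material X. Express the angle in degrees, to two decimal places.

θ_c ≈ 70.45°

From Brewster, n₂/n₁ = tan θ_B = tan 43.30° = 0.9424.
Then sin θ_c = n₂/n₁ = 0.9424, so θ_c = arcsin 0.9424 = 70.45°.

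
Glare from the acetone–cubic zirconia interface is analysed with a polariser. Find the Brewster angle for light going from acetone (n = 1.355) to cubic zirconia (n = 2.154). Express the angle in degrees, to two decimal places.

Brewster's condition: tan θ_B = n₂/n₁ = 2.154/1.355 = 1.5897.
θ_B = arctan(1.5897) = 57.83°.

θ_B ≈ 57.83°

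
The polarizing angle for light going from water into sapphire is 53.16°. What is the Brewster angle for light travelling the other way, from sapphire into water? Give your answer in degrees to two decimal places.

θ_B' ≈ 36.84°

Reversing the direction swaps n₁ and n₂, so tan θ_B' = 1/tan θ_B and θ_B' = 90° − θ_B.
Hence θ_B' = 90° − 53.16° = 36.84°.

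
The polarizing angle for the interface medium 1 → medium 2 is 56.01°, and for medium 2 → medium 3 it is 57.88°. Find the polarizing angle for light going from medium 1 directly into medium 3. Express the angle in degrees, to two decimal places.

θ_B ≈ 67.06°

tan θ_B(1→2) = n₂/n₁ = tan 56.01° = 1.4831.
tan θ_B(2→3) = n₃/n₂ = tan 57.88° = 1.5929.
n₃/n₁ = 2.3625. Then tan θ_B(1→3) = n₃/n₁, so θ_B(1→3) = arctan(2.3625) = 67.06°.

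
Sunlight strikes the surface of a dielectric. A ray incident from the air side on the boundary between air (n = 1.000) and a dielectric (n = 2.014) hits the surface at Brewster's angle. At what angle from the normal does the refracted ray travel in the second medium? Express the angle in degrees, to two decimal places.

First find Brewster's angle: tan θ_B = 2.014/1.000 = 2.0140, giving θ_B = 63.59°.
The refracted ray is perpendicular to the reflected ray, so θ_t = 90° − θ_B = 26.41°.

θ_t ≈ 26.41°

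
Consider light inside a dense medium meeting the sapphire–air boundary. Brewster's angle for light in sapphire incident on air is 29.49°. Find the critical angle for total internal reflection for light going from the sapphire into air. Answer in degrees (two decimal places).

tan θ_B = n₂/n₁ = tan 29.49° = 0.5655.
Total internal reflection: sin θ_c = n₂/n₁ = 0.5655.
θ_c = arcsin(0.5655) = 34.44°.

θ_c ≈ 34.44°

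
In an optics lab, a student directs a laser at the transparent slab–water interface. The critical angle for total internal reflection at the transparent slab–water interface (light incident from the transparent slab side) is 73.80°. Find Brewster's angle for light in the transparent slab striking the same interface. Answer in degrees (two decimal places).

n₂/n₁ = sin θ_c = sin 73.80° = 0.9603.
tan θ_B equals the same ratio, so θ_B = arctan(0.9603) = 43.84°.

θ_B ≈ 43.84°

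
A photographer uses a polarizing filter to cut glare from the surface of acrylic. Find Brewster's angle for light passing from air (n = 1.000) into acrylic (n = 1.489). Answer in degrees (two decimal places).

θ_B ≈ 56.12°

At Brewster's angle the reflected and refracted rays are perpendicular, which with Snell's law gives tan θ_B = n₂/n₁.
Here n₂/n₁ = 1.489/1.000 = 1.4890, and Brewster's law gives tan θ_B = n₂/n₁.
θ_B = arctan(1.4890) = 56.12°.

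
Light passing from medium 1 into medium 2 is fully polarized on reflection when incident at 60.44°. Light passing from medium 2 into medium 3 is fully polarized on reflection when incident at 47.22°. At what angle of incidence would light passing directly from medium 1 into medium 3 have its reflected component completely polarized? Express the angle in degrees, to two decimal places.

n₂/n₁ = tan 60.44° = 1.7632 and n₃/n₂ = tan 47.22° = 1.0807.
So n₃/n₁ = (n₂/n₁)(n₃/n₂) = 1.7632 × 1.0807 = 1.9054.
θ_B(1→3) = arctan(1.9054) = 62.31°.

θ_B ≈ 62.31°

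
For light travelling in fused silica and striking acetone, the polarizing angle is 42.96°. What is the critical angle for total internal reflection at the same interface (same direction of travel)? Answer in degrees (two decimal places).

From Brewster, n₂/n₁ = tan θ_B = tan 42.96° = 0.9312.
Then sin θ_c = n₂/n₁ = 0.9312, so θ_c = arcsin 0.9312 = 68.62°.

θ_c ≈ 68.62°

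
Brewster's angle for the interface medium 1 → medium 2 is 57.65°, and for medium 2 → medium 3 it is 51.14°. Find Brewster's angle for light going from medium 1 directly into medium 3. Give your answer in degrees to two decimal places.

Each Brewster angle gives a ratio: n₂/n₁ = tan 57.65° = 1.5788, n₃/n₂ = tan 51.14° = 1.2411.
Multiplying, n₃/n₁ = 1.5788 × 1.2411 = 1.9594, and θ_B(1→3) = arctan 1.9594 = 62.96°.

θ_B ≈ 62.96°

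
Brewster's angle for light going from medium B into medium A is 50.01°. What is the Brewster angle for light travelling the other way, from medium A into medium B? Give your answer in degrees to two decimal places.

tan θ_B' = n₁/n₂ = 1/tan θ_B, so θ_B' = 90° − θ_B.
θ_B' = 90° − 50.01° = 39.99°.

θ_B' ≈ 39.99°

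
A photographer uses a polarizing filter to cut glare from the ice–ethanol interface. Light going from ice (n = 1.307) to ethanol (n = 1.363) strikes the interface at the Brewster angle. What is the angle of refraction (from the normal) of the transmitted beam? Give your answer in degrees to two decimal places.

tan θ_B = n₂/n₁ = 1.363/1.307 = 1.0428, so θ_B = 46.20°.
Since θ_B + θ_t = 90° at Brewster incidence, θ_t = 90° − 46.20° = 43.80°.

θ_t ≈ 43.80°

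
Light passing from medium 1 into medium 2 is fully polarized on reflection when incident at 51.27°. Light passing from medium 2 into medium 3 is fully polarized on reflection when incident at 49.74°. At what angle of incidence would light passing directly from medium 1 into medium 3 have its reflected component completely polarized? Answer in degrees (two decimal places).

θ_B ≈ 55.82°

n₂/n₁ = tan 51.27° = 1.2469 and n₃/n₂ = tan 49.74° = 1.1808.
Multiplying, n₃/n₁ = 1.2469 × 1.1808 = 1.4723, and θ_B(1→3) = arctan 1.4723 = 55.82°.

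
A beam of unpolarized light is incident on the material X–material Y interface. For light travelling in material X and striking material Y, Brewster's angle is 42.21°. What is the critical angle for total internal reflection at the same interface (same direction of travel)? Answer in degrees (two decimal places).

θ_c ≈ 65.10°

From Brewster, n₂/n₁ = tan θ_B = tan 42.21° = 0.9071.
Then sin θ_c = n₂/n₁ = 0.9071, so θ_c = arcsin 0.9071 = 65.10°.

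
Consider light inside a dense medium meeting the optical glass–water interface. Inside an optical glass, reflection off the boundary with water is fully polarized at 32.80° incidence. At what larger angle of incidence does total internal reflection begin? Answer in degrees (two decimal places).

From Brewster, n₂/n₁ = tan θ_B = tan 32.80° = 0.6445.
Then sin θ_c = n₂/n₁ = 0.6445, so θ_c = arcsin 0.6445 = 40.12°.

θ_c ≈ 40.12°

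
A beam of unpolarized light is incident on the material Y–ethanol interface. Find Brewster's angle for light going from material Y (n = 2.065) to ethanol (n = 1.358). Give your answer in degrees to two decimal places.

θ_B ≈ 33.33°

At Brewster's angle the reflected and refracted rays are perpendicular, which with Snell's law gives tan θ_B = n₂/n₁.
Here n₂/n₁ = 1.358/2.065 = 0.6576, and Brewster's law gives tan θ_B = n₂/n₁.
θ_B = arctan(0.6576) = 33.33°.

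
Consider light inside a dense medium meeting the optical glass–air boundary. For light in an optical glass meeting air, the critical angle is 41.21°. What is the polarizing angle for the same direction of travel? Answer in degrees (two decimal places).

At the critical angle sin θ_c = n₂/n₁, giving n₂/n₁ = sin 41.21° = 0.6588.
Then tan θ_B = n₂/n₁ = 0.6588, so θ_B = arctan 0.6588 = 33.38°.

θ_B ≈ 33.38°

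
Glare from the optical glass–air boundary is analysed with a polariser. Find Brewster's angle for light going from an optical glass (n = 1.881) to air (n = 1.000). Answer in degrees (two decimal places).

tan θ_B = n₂/n₁ = 1.000/1.881 = 0.5316. Taking the arctangent, θ_B = 28.00°.

θ_B ≈ 28.00°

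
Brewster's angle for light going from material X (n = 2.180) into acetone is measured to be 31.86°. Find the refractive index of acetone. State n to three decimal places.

Brewster's law: tan θ_B = n₂/n₁ (light incident in material X, refracted into acetone).
n₂ = n₁ tan θ_B = 2.180 × tan 31.86° = 1.355.

n ≈ 1.355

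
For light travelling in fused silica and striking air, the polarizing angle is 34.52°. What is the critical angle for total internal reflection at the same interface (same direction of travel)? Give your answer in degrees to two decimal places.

n₂/n₁ = tan 34.52° = 0.6878; the critical angle satisfies sin θ_c = n₂/n₁.
θ_c = arcsin(0.6878) = 43.46°.

θ_c ≈ 43.46°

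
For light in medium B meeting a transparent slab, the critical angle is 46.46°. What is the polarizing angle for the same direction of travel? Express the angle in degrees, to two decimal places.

At the critical angle sin θ_c = n₂/n₁, giving n₂/n₁ = sin 46.46° = 0.7249.
Then tan θ_B = n₂/n₁ = 0.7249, so θ_B = arctan 0.7249 = 35.94°.

θ_B ≈ 35.94°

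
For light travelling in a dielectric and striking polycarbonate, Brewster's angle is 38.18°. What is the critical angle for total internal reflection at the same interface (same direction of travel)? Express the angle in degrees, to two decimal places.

n₂/n₁ = tan 38.18° = 0.7864; the critical angle satisfies sin θ_c = n₂/n₁.
θ_c = arcsin(0.7864) = 51.85°.

θ_c ≈ 51.85°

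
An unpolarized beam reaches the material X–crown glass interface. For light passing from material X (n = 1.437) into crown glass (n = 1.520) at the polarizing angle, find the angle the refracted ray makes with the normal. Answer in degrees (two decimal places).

θ_t ≈ 43.39°

tan θ_B = n₂/n₁ = 1.520/1.437 = 1.0578, so θ_B = 46.61°.
At Brewster's angle the reflected and refracted rays are perpendicular, so θ_t = 90° − θ_B = 90° − 46.61° = 43.39°.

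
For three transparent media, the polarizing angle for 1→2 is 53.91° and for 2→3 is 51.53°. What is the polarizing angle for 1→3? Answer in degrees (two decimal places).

Each Brewster angle gives a ratio: n₂/n₁ = tan 53.91° = 1.3718, n₃/n₂ = tan 51.53° = 1.2585.
n₃/n₁ = 1.7265. Then tan θ_B(1→3) = n₃/n₁, so θ_B(1→3) = arctan(1.7265) = 59.92°.

θ_B ≈ 59.92°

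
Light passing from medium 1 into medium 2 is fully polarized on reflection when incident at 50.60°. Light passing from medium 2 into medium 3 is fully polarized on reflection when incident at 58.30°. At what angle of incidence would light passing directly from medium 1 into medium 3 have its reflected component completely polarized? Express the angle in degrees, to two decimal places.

tan θ_B(1→2) = n₂/n₁ = tan 50.60° = 1.2174.
tan θ_B(2→3) = n₃/n₂ = tan 58.30° = 1.6191.
Multiplying, n₃/n₁ = 1.2174 × 1.6191 = 1.9712, and θ_B(1→3) = arctan 1.9712 = 63.10°.

θ_B ≈ 63.10°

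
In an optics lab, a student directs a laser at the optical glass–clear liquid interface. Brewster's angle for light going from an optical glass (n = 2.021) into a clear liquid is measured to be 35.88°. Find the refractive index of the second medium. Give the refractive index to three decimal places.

Full polarization of the reflected beam means tan θ_B = n₂/n₁, where n₁ is the incident medium (an optical glass).
n₂ = n₁ tan θ_B = 2.021 × tan 35.88° = 1.462.

n ≈ 1.462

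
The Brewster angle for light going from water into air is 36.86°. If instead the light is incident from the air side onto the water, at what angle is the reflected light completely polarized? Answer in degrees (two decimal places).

Reversing the direction swaps n₁ and n₂, so tan θ_B' = 1/tan θ_B and θ_B' = 90° − θ_B.
Hence θ_B' = 90° − 36.86° = 53.14°.

θ_B' ≈ 53.14°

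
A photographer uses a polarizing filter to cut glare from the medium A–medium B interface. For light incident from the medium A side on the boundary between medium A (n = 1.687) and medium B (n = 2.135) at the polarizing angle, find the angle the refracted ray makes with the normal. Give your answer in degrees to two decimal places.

θ_t ≈ 38.31°

θ_B = arctan(n₂/n₁) = arctan(2.135/1.687) = 51.69°.
The refracted ray is perpendicular to the reflected ray, so θ_t = 90° − θ_B = 38.31°.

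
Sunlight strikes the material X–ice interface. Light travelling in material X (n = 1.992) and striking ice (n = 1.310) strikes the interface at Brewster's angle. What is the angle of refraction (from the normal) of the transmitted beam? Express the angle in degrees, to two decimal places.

tan θ_B = n₂/n₁ = 1.310/1.992 = 0.6576, so θ_B = 33.33°.
The refracted ray is perpendicular to the reflected ray, so θ_t = 90° − θ_B = 56.67°.

θ_t ≈ 56.67°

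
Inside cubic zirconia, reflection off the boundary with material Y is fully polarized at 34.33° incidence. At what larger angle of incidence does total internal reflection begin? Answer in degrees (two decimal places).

tan θ_B = n₂/n₁ = tan 34.33° = 0.6829.
Total internal reflection: sin θ_c = n₂/n₁ = 0.6829.
θ_c = arcsin(0.6829) = 43.07°.

θ_c ≈ 43.07°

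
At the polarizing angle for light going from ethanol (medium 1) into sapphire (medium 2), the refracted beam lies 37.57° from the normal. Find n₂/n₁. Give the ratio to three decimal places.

At Brewster incidence θ_B = 90° − θ_t = 90° − 37.57° = 52.43°.
Then n₂/n₁ = tan θ_B = tan 52.43° = 1.300.

n₂/n₁ ≈ 1.300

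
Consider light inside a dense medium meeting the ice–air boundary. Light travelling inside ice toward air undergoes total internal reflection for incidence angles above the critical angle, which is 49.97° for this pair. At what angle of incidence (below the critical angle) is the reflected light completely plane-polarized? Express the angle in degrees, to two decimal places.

θ_B ≈ 37.44°

At the critical angle sin θ_c = n₂/n₁, giving n₂/n₁ = sin 49.97° = 0.7657.
Then tan θ_B = n₂/n₁ = 0.7657, so θ_B = arctan 0.7657 = 37.44°.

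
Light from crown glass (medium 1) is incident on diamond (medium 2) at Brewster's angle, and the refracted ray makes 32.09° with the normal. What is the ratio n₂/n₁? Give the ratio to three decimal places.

At Brewster incidence θ_B = 90° − θ_t = 90° − 32.09° = 57.91°.
tan θ_B = n₂/n₁, so n₂/n₁ = tan 57.91° = 1.595.

n₂/n₁ ≈ 1.595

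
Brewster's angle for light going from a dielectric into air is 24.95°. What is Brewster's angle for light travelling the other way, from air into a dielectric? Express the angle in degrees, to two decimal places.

Reversing the direction swaps n₁ and n₂, so tan θ_B' = 1/tan θ_B and θ_B' = 90° − θ_B.
Hence θ_B' = 90° − 24.95° = 65.05°.

θ_B' ≈ 65.05°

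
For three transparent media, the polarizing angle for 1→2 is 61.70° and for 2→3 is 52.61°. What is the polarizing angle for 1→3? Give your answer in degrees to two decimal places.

Each Brewster angle gives a ratio: n₂/n₁ = tan 61.70° = 1.8572, n₃/n₂ = tan 52.61° = 1.3084.
Multiplying, n₃/n₁ = 1.8572 × 1.3084 = 2.4300, and θ_B(1→3) = arctan 2.4300 = 67.63°.

θ_B ≈ 67.63°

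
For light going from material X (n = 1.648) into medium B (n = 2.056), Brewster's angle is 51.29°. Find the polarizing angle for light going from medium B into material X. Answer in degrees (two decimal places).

tan θ_B' = n₁/n₂ = 1/tan θ_B, so θ_B' = 90° − θ_B.
θ_B' = 90° − 51.29° = 38.71°.

θ_B' ≈ 38.71°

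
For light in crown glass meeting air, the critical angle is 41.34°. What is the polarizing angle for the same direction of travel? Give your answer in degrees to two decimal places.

θ_B ≈ 33.45°

sin θ_c = n₂/n₁, so n₂/n₁ = sin 41.34° = 0.6605.
Brewster: tan θ_B = n₂/n₁ = 0.6605.
θ_B = arctan(0.6605) = 33.45°.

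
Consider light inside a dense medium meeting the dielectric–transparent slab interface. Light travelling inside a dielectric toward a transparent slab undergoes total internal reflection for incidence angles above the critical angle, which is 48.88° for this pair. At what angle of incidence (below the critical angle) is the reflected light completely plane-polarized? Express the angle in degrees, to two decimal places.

At the critical angle sin θ_c = n₂/n₁, giving n₂/n₁ = sin 48.88° = 0.7533.
Then tan θ_B = n₂/n₁ = 0.7533, so θ_B = arctan 0.7533 = 36.99°.

θ_B ≈ 36.99°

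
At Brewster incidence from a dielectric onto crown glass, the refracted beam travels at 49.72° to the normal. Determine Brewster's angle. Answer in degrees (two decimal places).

θ_B ≈ 40.28°

Since the reflected and refracted rays are at right angles at the polarizing angle, θ_B + θ_t = 90°.
θ_B = 90° − 49.72° = 40.28°.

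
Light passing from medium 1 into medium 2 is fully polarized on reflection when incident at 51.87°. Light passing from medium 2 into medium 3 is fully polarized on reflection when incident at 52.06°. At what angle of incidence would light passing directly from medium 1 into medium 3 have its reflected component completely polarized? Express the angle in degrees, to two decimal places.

tan θ_B(1→2) = n₂/n₁ = tan 51.87° = 1.2740.
tan θ_B(2→3) = n₃/n₂ = tan 52.06° = 1.2827.
Multiplying, n₃/n₁ = 1.2740 × 1.2827 = 1.6341, and θ_B(1→3) = arctan 1.6341 = 58.54°.

θ_B ≈ 58.54°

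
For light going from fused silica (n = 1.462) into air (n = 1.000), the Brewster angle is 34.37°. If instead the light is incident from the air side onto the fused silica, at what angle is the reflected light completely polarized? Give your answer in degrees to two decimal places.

θ_B' ≈ 55.63°

The two Brewster angles are complementary: θ_B' = 90° − θ_B = 90° − 34.37° = 55.63°.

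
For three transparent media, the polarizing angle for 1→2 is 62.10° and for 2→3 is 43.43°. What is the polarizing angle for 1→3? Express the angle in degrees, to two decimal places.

n₂/n₁ = tan 62.10° = 1.8887 and n₃/n₂ = tan 43.43° = 0.9466.
n₃/n₁ = 1.7879. Then tan θ_B(1→3) = n₃/n₁, so θ_B(1→3) = arctan(1.7879) = 60.78°.

θ_B ≈ 60.78°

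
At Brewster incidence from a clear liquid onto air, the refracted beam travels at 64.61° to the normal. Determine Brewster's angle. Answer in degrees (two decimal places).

θ_B ≈ 25.39°

Since the reflected and refracted rays are at right angles at the polarizing angle, θ_B + θ_t = 90°.
So θ_B = 90° − θ_t = 90° − 64.61° = 25.39°.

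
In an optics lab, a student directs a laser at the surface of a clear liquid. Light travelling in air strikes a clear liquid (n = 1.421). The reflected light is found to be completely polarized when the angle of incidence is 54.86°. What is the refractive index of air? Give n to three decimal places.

Full polarization of the reflected beam means tan θ_B = n₂/n₁, where n₁ is the incident medium (air).
n₁ = n₂ / tan θ_B = 1.421 / tan 54.86° = 1.000.

n ≈ 1.000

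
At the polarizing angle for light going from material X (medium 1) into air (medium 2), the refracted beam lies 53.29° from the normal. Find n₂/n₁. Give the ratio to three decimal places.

n₂/n₁ ≈ 0.746

At Brewster incidence θ_B = 90° − θ_t = 90° − 53.29° = 36.71°.
Then n₂/n₁ = tan θ_B = tan 36.71° = 0.746.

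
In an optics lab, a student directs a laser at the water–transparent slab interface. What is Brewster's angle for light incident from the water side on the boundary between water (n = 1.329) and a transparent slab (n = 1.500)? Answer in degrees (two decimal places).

θ_B ≈ 48.46°

At Brewster's angle the reflected and refracted rays are perpendicular, which with Snell's law gives tan θ_B = n₂/n₁.
Brewster's condition: tan θ_B = n₂/n₁ = 1.500/1.329 = 1.1287. Taking the arctangent, θ_B = 48.46°.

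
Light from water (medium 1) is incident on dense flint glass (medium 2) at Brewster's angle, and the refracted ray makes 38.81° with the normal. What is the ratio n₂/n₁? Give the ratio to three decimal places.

At Brewster incidence θ_B = 90° − θ_t = 90° − 38.81° = 51.19°.
Then n₂/n₁ = tan θ_B = tan 51.19° = 1.243.

n₂/n₁ ≈ 1.243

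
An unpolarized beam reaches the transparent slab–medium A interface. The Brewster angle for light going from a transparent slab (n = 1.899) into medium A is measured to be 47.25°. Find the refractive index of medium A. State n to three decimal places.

n ≈ 2.054

At the Brewster angle, tan θ_B = n₂/n₁ with n₁ on the incident side (a transparent slab) and n₂ on the transmitted side (medium A).
n₂ = n₁ tan θ_B = 1.899 × tan 47.25° = 2.054.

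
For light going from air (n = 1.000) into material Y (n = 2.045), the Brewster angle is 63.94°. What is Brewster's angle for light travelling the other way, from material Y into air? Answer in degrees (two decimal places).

θ_B' ≈ 26.06°

The two Brewster angles are complementary: θ_B' = 90° − θ_B = 90° − 63.94° = 26.06°.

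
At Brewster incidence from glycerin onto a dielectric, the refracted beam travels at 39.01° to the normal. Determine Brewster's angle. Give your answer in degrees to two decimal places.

θ_B ≈ 50.99°

At Brewster's angle the reflected and refracted rays are perpendicular, so θ_B + θ_t = 90°.
θ_B = 90° − 39.01° = 50.99°.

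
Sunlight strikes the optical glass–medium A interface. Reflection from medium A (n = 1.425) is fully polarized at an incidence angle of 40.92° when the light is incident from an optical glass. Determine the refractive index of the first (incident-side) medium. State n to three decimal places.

Brewster's law: tan θ_B = n₂/n₁ (light incident in an optical glass, refracted into medium A).
n₁ = n₂ / tan θ_B = 1.425 / tan 40.92° = 1.644.

n ≈ 1.644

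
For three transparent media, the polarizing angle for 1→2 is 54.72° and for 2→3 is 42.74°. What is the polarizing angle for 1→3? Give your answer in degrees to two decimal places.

θ_B ≈ 52.56°

Each Brewster angle gives a ratio: n₂/n₁ = tan 54.72° = 1.4134, n₃/n₂ = tan 42.74° = 0.9241.
n₃/n₁ = 1.3061. Then tan θ_B(1→3) = n₃/n₁, so θ_B(1→3) = arctan(1.3061) = 52.56°.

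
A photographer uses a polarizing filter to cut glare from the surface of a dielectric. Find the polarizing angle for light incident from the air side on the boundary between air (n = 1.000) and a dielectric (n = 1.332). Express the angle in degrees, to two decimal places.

θ_B ≈ 53.10°

Here n₂/n₁ = 1.332/1.000 = 1.3320, and Brewster's law gives tan θ_B = n₂/n₁.
θ_B = arctan(1.3320) = 53.10°.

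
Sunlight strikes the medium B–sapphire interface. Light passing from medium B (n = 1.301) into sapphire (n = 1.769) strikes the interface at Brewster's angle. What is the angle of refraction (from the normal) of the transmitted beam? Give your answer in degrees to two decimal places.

tan θ_B = n₂/n₁ = 1.769/1.301 = 1.3597, so θ_B = 53.67°.
At Brewster's angle the reflected and refracted rays are perpendicular, so θ_t = 90° − θ_B = 90° − 53.67° = 36.33°.

θ_t ≈ 36.33°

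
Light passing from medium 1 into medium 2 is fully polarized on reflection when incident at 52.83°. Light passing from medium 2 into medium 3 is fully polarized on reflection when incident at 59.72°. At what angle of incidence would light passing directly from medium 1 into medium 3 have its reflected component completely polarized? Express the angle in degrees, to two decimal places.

Each Brewster angle gives a ratio: n₂/n₁ = tan 52.83° = 1.3189, n₃/n₂ = tan 59.72° = 1.7127.
Multiplying, n₃/n₁ = 1.3189 × 1.7127 = 2.2588, and θ_B(1→3) = arctan 2.2588 = 66.12°.

θ_B ≈ 66.12°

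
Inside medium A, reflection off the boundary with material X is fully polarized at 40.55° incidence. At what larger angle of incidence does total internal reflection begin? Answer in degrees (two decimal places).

n₂/n₁ = tan 40.55° = 0.8556; the critical angle satisfies sin θ_c = n₂/n₁.
θ_c = arcsin(0.8556) = 58.83°.

θ_c ≈ 58.83°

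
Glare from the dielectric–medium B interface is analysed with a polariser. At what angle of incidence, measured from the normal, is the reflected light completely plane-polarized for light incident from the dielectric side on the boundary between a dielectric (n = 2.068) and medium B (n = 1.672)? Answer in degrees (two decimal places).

tan θ_B = n₂/n₁ = 1.672/2.068 = 0.8085.
So θ_B = arctan 0.8085 = 38.96°.

θ_B ≈ 38.96°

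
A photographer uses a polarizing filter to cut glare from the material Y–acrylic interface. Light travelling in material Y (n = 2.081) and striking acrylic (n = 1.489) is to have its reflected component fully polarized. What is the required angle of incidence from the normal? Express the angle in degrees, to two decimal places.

θ_B ≈ 35.58°

At Brewster's angle the reflected and refracted rays are perpendicular, which with Snell's law gives tan θ_B = n₂/n₁.
tan θ_B = n₂/n₁ = 1.489/2.081 = 0.7155.
θ_B = arctan(0.7155) = 35.58°.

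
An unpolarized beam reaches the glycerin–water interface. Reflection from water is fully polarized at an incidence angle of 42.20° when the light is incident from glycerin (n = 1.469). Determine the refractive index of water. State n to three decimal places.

n ≈ 1.332

Full polarization of the reflected beam means tan θ_B = n₂/n₁, where n₁ is the incident medium (glycerin).
n₂ = n₁ tan θ_B = 1.469 × tan 42.20° = 1.332.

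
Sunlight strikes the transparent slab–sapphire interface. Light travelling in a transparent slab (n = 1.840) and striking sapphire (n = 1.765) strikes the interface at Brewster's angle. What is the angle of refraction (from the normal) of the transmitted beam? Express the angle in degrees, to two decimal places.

First find Brewster's angle: tan θ_B = 1.765/1.840 = 0.9592, giving θ_B = 43.81°.
At Brewster's angle the reflected and refracted rays are perpendicular, so θ_t = 90° − θ_B = 90° − 43.81° = 46.19°.

θ_t ≈ 46.19°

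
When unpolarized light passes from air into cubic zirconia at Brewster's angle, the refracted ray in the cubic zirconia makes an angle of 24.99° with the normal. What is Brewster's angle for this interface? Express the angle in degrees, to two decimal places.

At Brewster's angle the reflected and refracted rays are perpendicular, so θ_B + θ_t = 90°.
θ_B = 90° − 24.99° = 65.01°.

θ_B ≈ 65.01°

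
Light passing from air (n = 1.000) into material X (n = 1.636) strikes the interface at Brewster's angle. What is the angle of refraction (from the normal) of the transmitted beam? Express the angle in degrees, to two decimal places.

θ_t ≈ 31.44°

First find Brewster's angle: tan θ_B = 1.636/1.000 = 1.6360, giving θ_B = 58.56°.
Since θ_B + θ_t = 90° at Brewster incidence, θ_t = 90° − 58.56° = 31.44°.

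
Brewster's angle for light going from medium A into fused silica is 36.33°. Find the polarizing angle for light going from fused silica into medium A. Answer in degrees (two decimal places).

θ_B' ≈ 53.67°

tan θ_B' = n₁/n₂ = 1/tan θ_B, so θ_B' = 90° − θ_B.
θ_B' = 90° − 36.33° = 53.67°.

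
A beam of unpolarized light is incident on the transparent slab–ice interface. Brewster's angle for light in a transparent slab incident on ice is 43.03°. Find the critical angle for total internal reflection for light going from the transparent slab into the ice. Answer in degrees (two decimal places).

θ_c ≈ 68.99°

From Brewster, n₂/n₁ = tan θ_B = tan 43.03° = 0.9335.
Then sin θ_c = n₂/n₁ = 0.9335, so θ_c = arcsin 0.9335 = 68.99°.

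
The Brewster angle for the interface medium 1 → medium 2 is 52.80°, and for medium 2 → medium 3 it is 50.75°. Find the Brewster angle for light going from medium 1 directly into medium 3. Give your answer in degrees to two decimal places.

n₂/n₁ = tan 52.80° = 1.3175 and n₃/n₂ = tan 50.75° = 1.2239.
n₃/n₁ = 1.6125. Then tan θ_B(1→3) = n₃/n₁, so θ_B(1→3) = arctan(1.6125) = 58.19°.

θ_B ≈ 58.19°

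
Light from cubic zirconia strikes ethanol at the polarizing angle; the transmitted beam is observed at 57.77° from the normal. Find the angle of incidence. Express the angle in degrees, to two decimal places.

θ_B ≈ 32.23°

Brewster's condition makes the reflected and refracted beams perpendicular: θ_B + θ_t = 90°.
So θ_B = 90° − θ_t = 90° − 57.77° = 32.23°.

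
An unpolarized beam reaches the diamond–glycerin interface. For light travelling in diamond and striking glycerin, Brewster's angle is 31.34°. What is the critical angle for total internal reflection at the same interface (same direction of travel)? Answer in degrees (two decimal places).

From Brewster, n₂/n₁ = tan θ_B = tan 31.34° = 0.6090.
Then sin θ_c = n₂/n₁ = 0.6090, so θ_c = arcsin 0.6090 = 37.51°.

θ_c ≈ 37.51°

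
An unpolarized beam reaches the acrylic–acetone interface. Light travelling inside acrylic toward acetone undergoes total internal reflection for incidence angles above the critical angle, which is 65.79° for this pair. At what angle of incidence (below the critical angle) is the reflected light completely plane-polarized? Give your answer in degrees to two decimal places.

θ_B ≈ 42.37°

sin θ_c = n₂/n₁, so n₂/n₁ = sin 65.79° = 0.9120.
Brewster: tan θ_B = n₂/n₁ = 0.9120.
θ_B = arctan(0.9120) = 42.37°.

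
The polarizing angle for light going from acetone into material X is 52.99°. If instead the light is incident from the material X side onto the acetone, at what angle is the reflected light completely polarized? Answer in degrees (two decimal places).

Reversing the direction swaps n₁ and n₂, so tan θ_B' = 1/tan θ_B and θ_B' = 90° − θ_B.
Hence θ_B' = 90° − 52.99° = 37.01°.

θ_B' ≈ 37.01°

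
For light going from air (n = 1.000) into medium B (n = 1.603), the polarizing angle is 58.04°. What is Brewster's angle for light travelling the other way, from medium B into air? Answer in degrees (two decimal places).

tan θ_B' = n₁/n₂ = 1/tan θ_B, so θ_B' = 90° − θ_B.
θ_B' = 90° − 58.04° = 31.96°.

θ_B' ≈ 31.96°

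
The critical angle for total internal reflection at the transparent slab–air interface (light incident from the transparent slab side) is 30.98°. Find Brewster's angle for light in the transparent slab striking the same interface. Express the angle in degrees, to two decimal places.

n₂/n₁ = sin θ_c = sin 30.98° = 0.5147.
tan θ_B equals the same ratio, so θ_B = arctan(0.5147) = 27.24°.

θ_B ≈ 27.24°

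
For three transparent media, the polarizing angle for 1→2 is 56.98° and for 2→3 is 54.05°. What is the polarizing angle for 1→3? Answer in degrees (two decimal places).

θ_B ≈ 64.76°

tan θ_B(1→2) = n₂/n₁ = tan 56.98° = 1.5387.
tan θ_B(2→3) = n₃/n₂ = tan 54.05° = 1.3789.
So n₃/n₁ = (n₂/n₁)(n₃/n₂) = 1.5387 × 1.3789 = 2.1217.
θ_B(1→3) = arctan(2.1217) = 64.76°.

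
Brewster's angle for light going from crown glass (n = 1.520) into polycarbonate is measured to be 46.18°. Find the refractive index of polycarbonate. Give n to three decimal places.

n ≈ 1.584

Brewster's law: tan θ_B = n₂/n₁ (light incident in crown glass, refracted into polycarbonate).
n₂ = n₁ tan θ_B = 1.520 × tan 46.18° = 1.584.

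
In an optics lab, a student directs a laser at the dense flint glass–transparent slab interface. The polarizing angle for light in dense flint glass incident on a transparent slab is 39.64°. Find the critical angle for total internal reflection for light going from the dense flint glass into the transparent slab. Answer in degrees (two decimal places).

θ_c ≈ 55.94°

n₂/n₁ = tan 39.64° = 0.8284; the critical angle satisfies sin θ_c = n₂/n₁.
θ_c = arcsin(0.8284) = 55.94°.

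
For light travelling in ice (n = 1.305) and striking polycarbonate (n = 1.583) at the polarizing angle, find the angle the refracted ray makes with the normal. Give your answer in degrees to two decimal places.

θ_t ≈ 39.50°

First find Brewster's angle: tan θ_B = 1.583/1.305 = 1.2130, giving θ_B = 50.50°.
At Brewster's angle the reflected and refracted rays are perpendicular, so θ_t = 90° − θ_B = 90° − 50.50° = 39.50°.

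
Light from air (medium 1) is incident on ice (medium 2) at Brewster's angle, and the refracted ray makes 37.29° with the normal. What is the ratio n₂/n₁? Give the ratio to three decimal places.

At Brewster incidence θ_B = 90° − θ_t = 90° − 37.29° = 52.71°.
Then n₂/n₁ = tan θ_B = tan 52.71° = 1.313.

n₂/n₁ ≈ 1.313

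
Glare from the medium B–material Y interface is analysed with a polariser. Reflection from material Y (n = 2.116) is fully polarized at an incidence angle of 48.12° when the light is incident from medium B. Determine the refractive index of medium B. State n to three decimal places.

n ≈ 1.897

At the Brewster angle, tan θ_B = n₂/n₁ with n₁ on the incident side (medium B) and n₂ on the transmitted side (material Y).
n₁ = n₂ / tan θ_B = 2.116 / tan 48.12° = 1.897.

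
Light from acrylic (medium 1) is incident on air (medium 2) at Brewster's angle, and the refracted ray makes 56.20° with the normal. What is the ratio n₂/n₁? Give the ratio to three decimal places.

θ_B + θ_t = 90°, so θ_B = 90° − 56.20° = 33.80°.
tan θ_B = n₂/n₁, so n₂/n₁ = tan 33.80° = 0.669.

n₂/n₁ ≈ 0.669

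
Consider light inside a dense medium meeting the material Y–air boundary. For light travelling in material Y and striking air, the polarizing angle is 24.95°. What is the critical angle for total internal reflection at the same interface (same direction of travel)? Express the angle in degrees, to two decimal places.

n₂/n₁ = tan 24.95° = 0.4652; the critical angle satisfies sin θ_c = n₂/n₁.
θ_c = arcsin(0.4652) = 27.73°.

θ_c ≈ 27.73°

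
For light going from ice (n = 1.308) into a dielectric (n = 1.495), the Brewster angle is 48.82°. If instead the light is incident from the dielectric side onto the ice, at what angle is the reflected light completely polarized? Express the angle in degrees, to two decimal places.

The two Brewster angles are complementary: θ_B' = 90° − θ_B = 90° − 48.82° = 41.18°.

θ_B' ≈ 41.18°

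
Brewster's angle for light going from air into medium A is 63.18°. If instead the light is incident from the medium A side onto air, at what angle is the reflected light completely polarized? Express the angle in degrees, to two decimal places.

tan θ_B' = n₁/n₂ = 1/tan θ_B, so θ_B' = 90° − θ_B.
θ_B' = 90° − 63.18° = 26.82°.

θ_B' ≈ 26.82°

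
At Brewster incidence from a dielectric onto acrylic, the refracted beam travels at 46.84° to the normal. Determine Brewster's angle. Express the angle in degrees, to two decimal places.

At Brewster's angle the reflected and refracted rays are perpendicular, so θ_B + θ_t = 90°.
θ_B = 90° − 46.84° = 43.16°.

θ_B ≈ 43.16°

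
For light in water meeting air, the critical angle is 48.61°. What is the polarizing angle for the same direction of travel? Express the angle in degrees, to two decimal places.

θ_B ≈ 36.88°

sin θ_c = n₂/n₁, so n₂/n₁ = sin 48.61° = 0.7502.
Brewster: tan θ_B = n₂/n₁ = 0.7502.
θ_B = arctan(0.7502) = 36.88°.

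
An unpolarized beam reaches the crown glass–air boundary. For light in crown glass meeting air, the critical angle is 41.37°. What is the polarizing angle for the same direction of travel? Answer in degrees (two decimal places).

sin θ_c = n₂/n₁, so n₂/n₁ = sin 41.37° = 0.6609.
Brewster: tan θ_B = n₂/n₁ = 0.6609.
θ_B = arctan(0.6609) = 33.46°.

θ_B ≈ 33.46°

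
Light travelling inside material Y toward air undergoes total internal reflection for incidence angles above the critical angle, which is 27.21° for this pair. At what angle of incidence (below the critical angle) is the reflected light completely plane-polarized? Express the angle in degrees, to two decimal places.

θ_B ≈ 24.57°

sin θ_c = n₂/n₁, so n₂/n₁ = sin 27.21° = 0.4573.
Brewster: tan θ_B = n₂/n₁ = 0.4573.
θ_B = arctan(0.4573) = 24.57°.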